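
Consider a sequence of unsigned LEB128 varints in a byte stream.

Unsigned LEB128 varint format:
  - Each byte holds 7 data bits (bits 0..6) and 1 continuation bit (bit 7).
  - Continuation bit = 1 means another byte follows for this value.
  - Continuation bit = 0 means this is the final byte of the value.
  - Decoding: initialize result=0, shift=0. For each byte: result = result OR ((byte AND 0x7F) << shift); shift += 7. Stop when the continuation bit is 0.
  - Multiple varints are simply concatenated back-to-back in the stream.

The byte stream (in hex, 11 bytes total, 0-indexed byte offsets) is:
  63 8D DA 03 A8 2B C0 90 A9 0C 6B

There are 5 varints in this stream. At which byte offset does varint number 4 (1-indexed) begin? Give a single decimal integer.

  byte[0]=0x63 cont=0 payload=0x63=99: acc |= 99<<0 -> acc=99 shift=7 [end]
Varint 1: bytes[0:1] = 63 -> value 99 (1 byte(s))
  byte[1]=0x8D cont=1 payload=0x0D=13: acc |= 13<<0 -> acc=13 shift=7
  byte[2]=0xDA cont=1 payload=0x5A=90: acc |= 90<<7 -> acc=11533 shift=14
  byte[3]=0x03 cont=0 payload=0x03=3: acc |= 3<<14 -> acc=60685 shift=21 [end]
Varint 2: bytes[1:4] = 8D DA 03 -> value 60685 (3 byte(s))
  byte[4]=0xA8 cont=1 payload=0x28=40: acc |= 40<<0 -> acc=40 shift=7
  byte[5]=0x2B cont=0 payload=0x2B=43: acc |= 43<<7 -> acc=5544 shift=14 [end]
Varint 3: bytes[4:6] = A8 2B -> value 5544 (2 byte(s))
  byte[6]=0xC0 cont=1 payload=0x40=64: acc |= 64<<0 -> acc=64 shift=7
  byte[7]=0x90 cont=1 payload=0x10=16: acc |= 16<<7 -> acc=2112 shift=14
  byte[8]=0xA9 cont=1 payload=0x29=41: acc |= 41<<14 -> acc=673856 shift=21
  byte[9]=0x0C cont=0 payload=0x0C=12: acc |= 12<<21 -> acc=25839680 shift=28 [end]
Varint 4: bytes[6:10] = C0 90 A9 0C -> value 25839680 (4 byte(s))
  byte[10]=0x6B cont=0 payload=0x6B=107: acc |= 107<<0 -> acc=107 shift=7 [end]
Varint 5: bytes[10:11] = 6B -> value 107 (1 byte(s))

Answer: 6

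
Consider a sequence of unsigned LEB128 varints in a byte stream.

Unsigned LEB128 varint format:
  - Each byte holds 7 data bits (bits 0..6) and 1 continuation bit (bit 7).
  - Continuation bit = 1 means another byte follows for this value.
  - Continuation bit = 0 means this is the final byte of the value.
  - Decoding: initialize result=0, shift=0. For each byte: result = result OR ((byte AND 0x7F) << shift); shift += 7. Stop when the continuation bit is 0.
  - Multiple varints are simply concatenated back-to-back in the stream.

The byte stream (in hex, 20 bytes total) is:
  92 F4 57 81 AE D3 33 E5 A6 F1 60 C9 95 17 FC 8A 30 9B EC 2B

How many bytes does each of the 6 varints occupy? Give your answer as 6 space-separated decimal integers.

  byte[0]=0x92 cont=1 payload=0x12=18: acc |= 18<<0 -> acc=18 shift=7
  byte[1]=0xF4 cont=1 payload=0x74=116: acc |= 116<<7 -> acc=14866 shift=14
  byte[2]=0x57 cont=0 payload=0x57=87: acc |= 87<<14 -> acc=1440274 shift=21 [end]
Varint 1: bytes[0:3] = 92 F4 57 -> value 1440274 (3 byte(s))
  byte[3]=0x81 cont=1 payload=0x01=1: acc |= 1<<0 -> acc=1 shift=7
  byte[4]=0xAE cont=1 payload=0x2E=46: acc |= 46<<7 -> acc=5889 shift=14
  byte[5]=0xD3 cont=1 payload=0x53=83: acc |= 83<<14 -> acc=1365761 shift=21
  byte[6]=0x33 cont=0 payload=0x33=51: acc |= 51<<21 -> acc=108320513 shift=28 [end]
Varint 2: bytes[3:7] = 81 AE D3 33 -> value 108320513 (4 byte(s))
  byte[7]=0xE5 cont=1 payload=0x65=101: acc |= 101<<0 -> acc=101 shift=7
  byte[8]=0xA6 cont=1 payload=0x26=38: acc |= 38<<7 -> acc=4965 shift=14
  byte[9]=0xF1 cont=1 payload=0x71=113: acc |= 113<<14 -> acc=1856357 shift=21
  byte[10]=0x60 cont=0 payload=0x60=96: acc |= 96<<21 -> acc=203182949 shift=28 [end]
Varint 3: bytes[7:11] = E5 A6 F1 60 -> value 203182949 (4 byte(s))
  byte[11]=0xC9 cont=1 payload=0x49=73: acc |= 73<<0 -> acc=73 shift=7
  byte[12]=0x95 cont=1 payload=0x15=21: acc |= 21<<7 -> acc=2761 shift=14
  byte[13]=0x17 cont=0 payload=0x17=23: acc |= 23<<14 -> acc=379593 shift=21 [end]
Varint 4: bytes[11:14] = C9 95 17 -> value 379593 (3 byte(s))
  byte[14]=0xFC cont=1 payload=0x7C=124: acc |= 124<<0 -> acc=124 shift=7
  byte[15]=0x8A cont=1 payload=0x0A=10: acc |= 10<<7 -> acc=1404 shift=14
  byte[16]=0x30 cont=0 payload=0x30=48: acc |= 48<<14 -> acc=787836 shift=21 [end]
Varint 5: bytes[14:17] = FC 8A 30 -> value 787836 (3 byte(s))
  byte[17]=0x9B cont=1 payload=0x1B=27: acc |= 27<<0 -> acc=27 shift=7
  byte[18]=0xEC cont=1 payload=0x6C=108: acc |= 108<<7 -> acc=13851 shift=14
  byte[19]=0x2B cont=0 payload=0x2B=43: acc |= 43<<14 -> acc=718363 shift=21 [end]
Varint 6: bytes[17:20] = 9B EC 2B -> value 718363 (3 byte(s))

Answer: 3 4 4 3 3 3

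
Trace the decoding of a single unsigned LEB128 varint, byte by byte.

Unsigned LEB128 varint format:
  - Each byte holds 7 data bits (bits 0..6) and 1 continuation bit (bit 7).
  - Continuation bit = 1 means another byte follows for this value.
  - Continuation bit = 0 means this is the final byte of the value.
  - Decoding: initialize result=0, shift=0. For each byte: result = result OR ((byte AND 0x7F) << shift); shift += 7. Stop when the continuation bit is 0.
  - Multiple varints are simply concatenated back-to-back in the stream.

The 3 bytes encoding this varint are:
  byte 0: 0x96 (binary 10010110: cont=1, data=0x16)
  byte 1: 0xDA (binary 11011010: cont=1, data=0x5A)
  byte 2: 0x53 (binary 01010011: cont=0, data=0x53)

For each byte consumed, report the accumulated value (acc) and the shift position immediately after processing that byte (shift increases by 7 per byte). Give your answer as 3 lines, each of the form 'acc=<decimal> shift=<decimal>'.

byte 0=0x96: payload=0x16=22, contrib = 22<<0 = 22; acc -> 22, shift -> 7
byte 1=0xDA: payload=0x5A=90, contrib = 90<<7 = 11520; acc -> 11542, shift -> 14
byte 2=0x53: payload=0x53=83, contrib = 83<<14 = 1359872; acc -> 1371414, shift -> 21

Answer: acc=22 shift=7
acc=11542 shift=14
acc=1371414 shift=21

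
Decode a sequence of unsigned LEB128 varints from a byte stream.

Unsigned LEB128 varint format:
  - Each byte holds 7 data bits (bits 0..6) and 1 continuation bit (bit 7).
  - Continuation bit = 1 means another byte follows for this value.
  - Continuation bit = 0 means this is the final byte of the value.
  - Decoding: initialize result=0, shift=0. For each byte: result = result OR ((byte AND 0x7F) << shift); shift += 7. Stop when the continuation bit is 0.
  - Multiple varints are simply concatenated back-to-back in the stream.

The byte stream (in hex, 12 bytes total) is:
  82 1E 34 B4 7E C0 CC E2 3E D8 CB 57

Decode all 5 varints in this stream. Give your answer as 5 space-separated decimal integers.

Answer: 3842 52 16180 131638848 1435096

Derivation:
  byte[0]=0x82 cont=1 payload=0x02=2: acc |= 2<<0 -> acc=2 shift=7
  byte[1]=0x1E cont=0 payload=0x1E=30: acc |= 30<<7 -> acc=3842 shift=14 [end]
Varint 1: bytes[0:2] = 82 1E -> value 3842 (2 byte(s))
  byte[2]=0x34 cont=0 payload=0x34=52: acc |= 52<<0 -> acc=52 shift=7 [end]
Varint 2: bytes[2:3] = 34 -> value 52 (1 byte(s))
  byte[3]=0xB4 cont=1 payload=0x34=52: acc |= 52<<0 -> acc=52 shift=7
  byte[4]=0x7E cont=0 payload=0x7E=126: acc |= 126<<7 -> acc=16180 shift=14 [end]
Varint 3: bytes[3:5] = B4 7E -> value 16180 (2 byte(s))
  byte[5]=0xC0 cont=1 payload=0x40=64: acc |= 64<<0 -> acc=64 shift=7
  byte[6]=0xCC cont=1 payload=0x4C=76: acc |= 76<<7 -> acc=9792 shift=14
  byte[7]=0xE2 cont=1 payload=0x62=98: acc |= 98<<14 -> acc=1615424 shift=21
  byte[8]=0x3E cont=0 payload=0x3E=62: acc |= 62<<21 -> acc=131638848 shift=28 [end]
Varint 4: bytes[5:9] = C0 CC E2 3E -> value 131638848 (4 byte(s))
  byte[9]=0xD8 cont=1 payload=0x58=88: acc |= 88<<0 -> acc=88 shift=7
  byte[10]=0xCB cont=1 payload=0x4B=75: acc |= 75<<7 -> acc=9688 shift=14
  byte[11]=0x57 cont=0 payload=0x57=87: acc |= 87<<14 -> acc=1435096 shift=21 [end]
Varint 5: bytes[9:12] = D8 CB 57 -> value 1435096 (3 byte(s))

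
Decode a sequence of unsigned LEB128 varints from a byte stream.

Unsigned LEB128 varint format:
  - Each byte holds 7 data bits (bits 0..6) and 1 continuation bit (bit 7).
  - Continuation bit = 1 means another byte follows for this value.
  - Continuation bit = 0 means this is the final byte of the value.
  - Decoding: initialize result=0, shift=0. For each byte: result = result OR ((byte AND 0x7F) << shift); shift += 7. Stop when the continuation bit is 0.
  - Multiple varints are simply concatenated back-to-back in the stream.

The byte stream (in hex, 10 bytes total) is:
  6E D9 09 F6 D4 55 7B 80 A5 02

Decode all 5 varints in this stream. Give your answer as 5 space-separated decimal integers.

  byte[0]=0x6E cont=0 payload=0x6E=110: acc |= 110<<0 -> acc=110 shift=7 [end]
Varint 1: bytes[0:1] = 6E -> value 110 (1 byte(s))
  byte[1]=0xD9 cont=1 payload=0x59=89: acc |= 89<<0 -> acc=89 shift=7
  byte[2]=0x09 cont=0 payload=0x09=9: acc |= 9<<7 -> acc=1241 shift=14 [end]
Varint 2: bytes[1:3] = D9 09 -> value 1241 (2 byte(s))
  byte[3]=0xF6 cont=1 payload=0x76=118: acc |= 118<<0 -> acc=118 shift=7
  byte[4]=0xD4 cont=1 payload=0x54=84: acc |= 84<<7 -> acc=10870 shift=14
  byte[5]=0x55 cont=0 payload=0x55=85: acc |= 85<<14 -> acc=1403510 shift=21 [end]
Varint 3: bytes[3:6] = F6 D4 55 -> value 1403510 (3 byte(s))
  byte[6]=0x7B cont=0 payload=0x7B=123: acc |= 123<<0 -> acc=123 shift=7 [end]
Varint 4: bytes[6:7] = 7B -> value 123 (1 byte(s))
  byte[7]=0x80 cont=1 payload=0x00=0: acc |= 0<<0 -> acc=0 shift=7
  byte[8]=0xA5 cont=1 payload=0x25=37: acc |= 37<<7 -> acc=4736 shift=14
  byte[9]=0x02 cont=0 payload=0x02=2: acc |= 2<<14 -> acc=37504 shift=21 [end]
Varint 5: bytes[7:10] = 80 A5 02 -> value 37504 (3 byte(s))

Answer: 110 1241 1403510 123 37504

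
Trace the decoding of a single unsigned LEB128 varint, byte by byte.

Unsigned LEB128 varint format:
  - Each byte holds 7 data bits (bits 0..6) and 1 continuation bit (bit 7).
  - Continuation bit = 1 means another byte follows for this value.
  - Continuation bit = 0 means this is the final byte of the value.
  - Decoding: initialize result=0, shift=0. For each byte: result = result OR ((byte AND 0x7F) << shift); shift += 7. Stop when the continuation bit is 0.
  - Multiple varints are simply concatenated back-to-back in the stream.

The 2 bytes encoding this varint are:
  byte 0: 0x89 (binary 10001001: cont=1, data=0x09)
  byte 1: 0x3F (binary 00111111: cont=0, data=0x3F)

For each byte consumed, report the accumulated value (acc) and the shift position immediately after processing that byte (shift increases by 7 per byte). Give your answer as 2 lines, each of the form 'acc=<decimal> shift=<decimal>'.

byte 0=0x89: payload=0x09=9, contrib = 9<<0 = 9; acc -> 9, shift -> 7
byte 1=0x3F: payload=0x3F=63, contrib = 63<<7 = 8064; acc -> 8073, shift -> 14

Answer: acc=9 shift=7
acc=8073 shift=14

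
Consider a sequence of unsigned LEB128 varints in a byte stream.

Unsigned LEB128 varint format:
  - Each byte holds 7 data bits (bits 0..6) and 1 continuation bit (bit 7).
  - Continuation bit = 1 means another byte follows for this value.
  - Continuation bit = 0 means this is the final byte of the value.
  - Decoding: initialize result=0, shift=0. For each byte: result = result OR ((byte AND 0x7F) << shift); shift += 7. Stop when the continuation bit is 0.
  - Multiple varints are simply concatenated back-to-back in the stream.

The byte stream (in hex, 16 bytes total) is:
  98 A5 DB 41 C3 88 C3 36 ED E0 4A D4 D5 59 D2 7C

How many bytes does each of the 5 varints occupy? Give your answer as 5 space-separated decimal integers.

  byte[0]=0x98 cont=1 payload=0x18=24: acc |= 24<<0 -> acc=24 shift=7
  byte[1]=0xA5 cont=1 payload=0x25=37: acc |= 37<<7 -> acc=4760 shift=14
  byte[2]=0xDB cont=1 payload=0x5B=91: acc |= 91<<14 -> acc=1495704 shift=21
  byte[3]=0x41 cont=0 payload=0x41=65: acc |= 65<<21 -> acc=137810584 shift=28 [end]
Varint 1: bytes[0:4] = 98 A5 DB 41 -> value 137810584 (4 byte(s))
  byte[4]=0xC3 cont=1 payload=0x43=67: acc |= 67<<0 -> acc=67 shift=7
  byte[5]=0x88 cont=1 payload=0x08=8: acc |= 8<<7 -> acc=1091 shift=14
  byte[6]=0xC3 cont=1 payload=0x43=67: acc |= 67<<14 -> acc=1098819 shift=21
  byte[7]=0x36 cont=0 payload=0x36=54: acc |= 54<<21 -> acc=114345027 shift=28 [end]
Varint 2: bytes[4:8] = C3 88 C3 36 -> value 114345027 (4 byte(s))
  byte[8]=0xED cont=1 payload=0x6D=109: acc |= 109<<0 -> acc=109 shift=7
  byte[9]=0xE0 cont=1 payload=0x60=96: acc |= 96<<7 -> acc=12397 shift=14
  byte[10]=0x4A cont=0 payload=0x4A=74: acc |= 74<<14 -> acc=1224813 shift=21 [end]
Varint 3: bytes[8:11] = ED E0 4A -> value 1224813 (3 byte(s))
  byte[11]=0xD4 cont=1 payload=0x54=84: acc |= 84<<0 -> acc=84 shift=7
  byte[12]=0xD5 cont=1 payload=0x55=85: acc |= 85<<7 -> acc=10964 shift=14
  byte[13]=0x59 cont=0 payload=0x59=89: acc |= 89<<14 -> acc=1469140 shift=21 [end]
Varint 4: bytes[11:14] = D4 D5 59 -> value 1469140 (3 byte(s))
  byte[14]=0xD2 cont=1 payload=0x52=82: acc |= 82<<0 -> acc=82 shift=7
  byte[15]=0x7C cont=0 payload=0x7C=124: acc |= 124<<7 -> acc=15954 shift=14 [end]
Varint 5: bytes[14:16] = D2 7C -> value 15954 (2 byte(s))

Answer: 4 4 3 3 2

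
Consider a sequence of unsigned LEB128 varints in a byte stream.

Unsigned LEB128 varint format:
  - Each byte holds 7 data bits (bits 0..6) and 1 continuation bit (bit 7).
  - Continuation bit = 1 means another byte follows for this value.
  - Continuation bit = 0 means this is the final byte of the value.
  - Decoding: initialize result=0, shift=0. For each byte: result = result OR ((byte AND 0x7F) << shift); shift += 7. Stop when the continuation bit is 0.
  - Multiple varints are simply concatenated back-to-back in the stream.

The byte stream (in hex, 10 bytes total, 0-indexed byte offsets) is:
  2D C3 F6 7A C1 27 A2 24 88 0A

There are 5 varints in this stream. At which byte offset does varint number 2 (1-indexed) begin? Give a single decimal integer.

Answer: 1

Derivation:
  byte[0]=0x2D cont=0 payload=0x2D=45: acc |= 45<<0 -> acc=45 shift=7 [end]
Varint 1: bytes[0:1] = 2D -> value 45 (1 byte(s))
  byte[1]=0xC3 cont=1 payload=0x43=67: acc |= 67<<0 -> acc=67 shift=7
  byte[2]=0xF6 cont=1 payload=0x76=118: acc |= 118<<7 -> acc=15171 shift=14
  byte[3]=0x7A cont=0 payload=0x7A=122: acc |= 122<<14 -> acc=2014019 shift=21 [end]
Varint 2: bytes[1:4] = C3 F6 7A -> value 2014019 (3 byte(s))
  byte[4]=0xC1 cont=1 payload=0x41=65: acc |= 65<<0 -> acc=65 shift=7
  byte[5]=0x27 cont=0 payload=0x27=39: acc |= 39<<7 -> acc=5057 shift=14 [end]
Varint 3: bytes[4:6] = C1 27 -> value 5057 (2 byte(s))
  byte[6]=0xA2 cont=1 payload=0x22=34: acc |= 34<<0 -> acc=34 shift=7
  byte[7]=0x24 cont=0 payload=0x24=36: acc |= 36<<7 -> acc=4642 shift=14 [end]
Varint 4: bytes[6:8] = A2 24 -> value 4642 (2 byte(s))
  byte[8]=0x88 cont=1 payload=0x08=8: acc |= 8<<0 -> acc=8 shift=7
  byte[9]=0x0A cont=0 payload=0x0A=10: acc |= 10<<7 -> acc=1288 shift=14 [end]
Varint 5: bytes[8:10] = 88 0A -> value 1288 (2 byte(s))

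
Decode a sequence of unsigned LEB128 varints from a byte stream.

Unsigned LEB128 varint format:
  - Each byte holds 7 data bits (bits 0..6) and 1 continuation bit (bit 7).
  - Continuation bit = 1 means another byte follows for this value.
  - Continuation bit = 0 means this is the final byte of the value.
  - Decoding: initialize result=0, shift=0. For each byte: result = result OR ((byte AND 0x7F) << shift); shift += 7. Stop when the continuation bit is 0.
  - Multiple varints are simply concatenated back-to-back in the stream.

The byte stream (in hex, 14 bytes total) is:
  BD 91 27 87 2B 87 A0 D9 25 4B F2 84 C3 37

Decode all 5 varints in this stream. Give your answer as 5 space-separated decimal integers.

Answer: 641213 5511 79056903 75 116441714

Derivation:
  byte[0]=0xBD cont=1 payload=0x3D=61: acc |= 61<<0 -> acc=61 shift=7
  byte[1]=0x91 cont=1 payload=0x11=17: acc |= 17<<7 -> acc=2237 shift=14
  byte[2]=0x27 cont=0 payload=0x27=39: acc |= 39<<14 -> acc=641213 shift=21 [end]
Varint 1: bytes[0:3] = BD 91 27 -> value 641213 (3 byte(s))
  byte[3]=0x87 cont=1 payload=0x07=7: acc |= 7<<0 -> acc=7 shift=7
  byte[4]=0x2B cont=0 payload=0x2B=43: acc |= 43<<7 -> acc=5511 shift=14 [end]
Varint 2: bytes[3:5] = 87 2B -> value 5511 (2 byte(s))
  byte[5]=0x87 cont=1 payload=0x07=7: acc |= 7<<0 -> acc=7 shift=7
  byte[6]=0xA0 cont=1 payload=0x20=32: acc |= 32<<7 -> acc=4103 shift=14
  byte[7]=0xD9 cont=1 payload=0x59=89: acc |= 89<<14 -> acc=1462279 shift=21
  byte[8]=0x25 cont=0 payload=0x25=37: acc |= 37<<21 -> acc=79056903 shift=28 [end]
Varint 3: bytes[5:9] = 87 A0 D9 25 -> value 79056903 (4 byte(s))
  byte[9]=0x4B cont=0 payload=0x4B=75: acc |= 75<<0 -> acc=75 shift=7 [end]
Varint 4: bytes[9:10] = 4B -> value 75 (1 byte(s))
  byte[10]=0xF2 cont=1 payload=0x72=114: acc |= 114<<0 -> acc=114 shift=7
  byte[11]=0x84 cont=1 payload=0x04=4: acc |= 4<<7 -> acc=626 shift=14
  byte[12]=0xC3 cont=1 payload=0x43=67: acc |= 67<<14 -> acc=1098354 shift=21
  byte[13]=0x37 cont=0 payload=0x37=55: acc |= 55<<21 -> acc=116441714 shift=28 [end]
Varint 5: bytes[10:14] = F2 84 C3 37 -> value 116441714 (4 byte(s))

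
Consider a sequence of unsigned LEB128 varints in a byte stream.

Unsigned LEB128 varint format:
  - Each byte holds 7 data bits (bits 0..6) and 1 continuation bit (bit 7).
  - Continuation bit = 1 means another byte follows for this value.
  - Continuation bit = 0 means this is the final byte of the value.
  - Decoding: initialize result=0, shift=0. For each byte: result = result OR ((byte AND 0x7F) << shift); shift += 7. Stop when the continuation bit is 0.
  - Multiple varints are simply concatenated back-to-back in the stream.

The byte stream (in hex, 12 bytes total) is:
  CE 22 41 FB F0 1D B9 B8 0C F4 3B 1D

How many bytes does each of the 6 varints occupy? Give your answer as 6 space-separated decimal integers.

Answer: 2 1 3 3 2 1

Derivation:
  byte[0]=0xCE cont=1 payload=0x4E=78: acc |= 78<<0 -> acc=78 shift=7
  byte[1]=0x22 cont=0 payload=0x22=34: acc |= 34<<7 -> acc=4430 shift=14 [end]
Varint 1: bytes[0:2] = CE 22 -> value 4430 (2 byte(s))
  byte[2]=0x41 cont=0 payload=0x41=65: acc |= 65<<0 -> acc=65 shift=7 [end]
Varint 2: bytes[2:3] = 41 -> value 65 (1 byte(s))
  byte[3]=0xFB cont=1 payload=0x7B=123: acc |= 123<<0 -> acc=123 shift=7
  byte[4]=0xF0 cont=1 payload=0x70=112: acc |= 112<<7 -> acc=14459 shift=14
  byte[5]=0x1D cont=0 payload=0x1D=29: acc |= 29<<14 -> acc=489595 shift=21 [end]
Varint 3: bytes[3:6] = FB F0 1D -> value 489595 (3 byte(s))
  byte[6]=0xB9 cont=1 payload=0x39=57: acc |= 57<<0 -> acc=57 shift=7
  byte[7]=0xB8 cont=1 payload=0x38=56: acc |= 56<<7 -> acc=7225 shift=14
  byte[8]=0x0C cont=0 payload=0x0C=12: acc |= 12<<14 -> acc=203833 shift=21 [end]
Varint 4: bytes[6:9] = B9 B8 0C -> value 203833 (3 byte(s))
  byte[9]=0xF4 cont=1 payload=0x74=116: acc |= 116<<0 -> acc=116 shift=7
  byte[10]=0x3B cont=0 payload=0x3B=59: acc |= 59<<7 -> acc=7668 shift=14 [end]
Varint 5: bytes[9:11] = F4 3B -> value 7668 (2 byte(s))
  byte[11]=0x1D cont=0 payload=0x1D=29: acc |= 29<<0 -> acc=29 shift=7 [end]
Varint 6: bytes[11:12] = 1D -> value 29 (1 byte(s))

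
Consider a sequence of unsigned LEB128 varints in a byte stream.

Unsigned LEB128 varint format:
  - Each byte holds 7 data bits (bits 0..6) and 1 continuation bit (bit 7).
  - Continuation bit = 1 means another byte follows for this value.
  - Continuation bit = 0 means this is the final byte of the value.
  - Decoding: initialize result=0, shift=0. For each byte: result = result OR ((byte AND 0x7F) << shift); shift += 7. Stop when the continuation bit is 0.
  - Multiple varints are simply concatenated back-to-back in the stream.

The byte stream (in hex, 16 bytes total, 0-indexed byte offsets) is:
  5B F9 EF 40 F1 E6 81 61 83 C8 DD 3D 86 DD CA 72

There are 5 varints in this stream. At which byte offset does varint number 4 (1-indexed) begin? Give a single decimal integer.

  byte[0]=0x5B cont=0 payload=0x5B=91: acc |= 91<<0 -> acc=91 shift=7 [end]
Varint 1: bytes[0:1] = 5B -> value 91 (1 byte(s))
  byte[1]=0xF9 cont=1 payload=0x79=121: acc |= 121<<0 -> acc=121 shift=7
  byte[2]=0xEF cont=1 payload=0x6F=111: acc |= 111<<7 -> acc=14329 shift=14
  byte[3]=0x40 cont=0 payload=0x40=64: acc |= 64<<14 -> acc=1062905 shift=21 [end]
Varint 2: bytes[1:4] = F9 EF 40 -> value 1062905 (3 byte(s))
  byte[4]=0xF1 cont=1 payload=0x71=113: acc |= 113<<0 -> acc=113 shift=7
  byte[5]=0xE6 cont=1 payload=0x66=102: acc |= 102<<7 -> acc=13169 shift=14
  byte[6]=0x81 cont=1 payload=0x01=1: acc |= 1<<14 -> acc=29553 shift=21
  byte[7]=0x61 cont=0 payload=0x61=97: acc |= 97<<21 -> acc=203453297 shift=28 [end]
Varint 3: bytes[4:8] = F1 E6 81 61 -> value 203453297 (4 byte(s))
  byte[8]=0x83 cont=1 payload=0x03=3: acc |= 3<<0 -> acc=3 shift=7
  byte[9]=0xC8 cont=1 payload=0x48=72: acc |= 72<<7 -> acc=9219 shift=14
  byte[10]=0xDD cont=1 payload=0x5D=93: acc |= 93<<14 -> acc=1532931 shift=21
  byte[11]=0x3D cont=0 payload=0x3D=61: acc |= 61<<21 -> acc=129459203 shift=28 [end]
Varint 4: bytes[8:12] = 83 C8 DD 3D -> value 129459203 (4 byte(s))
  byte[12]=0x86 cont=1 payload=0x06=6: acc |= 6<<0 -> acc=6 shift=7
  byte[13]=0xDD cont=1 payload=0x5D=93: acc |= 93<<7 -> acc=11910 shift=14
  byte[14]=0xCA cont=1 payload=0x4A=74: acc |= 74<<14 -> acc=1224326 shift=21
  byte[15]=0x72 cont=0 payload=0x72=114: acc |= 114<<21 -> acc=240299654 shift=28 [end]
Varint 5: bytes[12:16] = 86 DD CA 72 -> value 240299654 (4 byte(s))

Answer: 8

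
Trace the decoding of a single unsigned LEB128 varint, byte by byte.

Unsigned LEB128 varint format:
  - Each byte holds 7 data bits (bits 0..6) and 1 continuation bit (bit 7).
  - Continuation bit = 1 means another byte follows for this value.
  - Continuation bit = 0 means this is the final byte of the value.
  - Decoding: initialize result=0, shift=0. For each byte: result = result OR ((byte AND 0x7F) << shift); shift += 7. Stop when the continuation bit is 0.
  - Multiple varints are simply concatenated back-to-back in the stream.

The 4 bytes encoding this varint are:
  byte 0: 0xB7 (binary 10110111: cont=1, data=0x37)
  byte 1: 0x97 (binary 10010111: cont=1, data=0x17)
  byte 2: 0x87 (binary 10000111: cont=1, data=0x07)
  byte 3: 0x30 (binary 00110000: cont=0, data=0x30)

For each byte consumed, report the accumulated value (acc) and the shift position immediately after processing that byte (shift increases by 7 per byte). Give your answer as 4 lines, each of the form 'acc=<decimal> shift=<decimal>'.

Answer: acc=55 shift=7
acc=2999 shift=14
acc=117687 shift=21
acc=100780983 shift=28

Derivation:
byte 0=0xB7: payload=0x37=55, contrib = 55<<0 = 55; acc -> 55, shift -> 7
byte 1=0x97: payload=0x17=23, contrib = 23<<7 = 2944; acc -> 2999, shift -> 14
byte 2=0x87: payload=0x07=7, contrib = 7<<14 = 114688; acc -> 117687, shift -> 21
byte 3=0x30: payload=0x30=48, contrib = 48<<21 = 100663296; acc -> 100780983, shift -> 28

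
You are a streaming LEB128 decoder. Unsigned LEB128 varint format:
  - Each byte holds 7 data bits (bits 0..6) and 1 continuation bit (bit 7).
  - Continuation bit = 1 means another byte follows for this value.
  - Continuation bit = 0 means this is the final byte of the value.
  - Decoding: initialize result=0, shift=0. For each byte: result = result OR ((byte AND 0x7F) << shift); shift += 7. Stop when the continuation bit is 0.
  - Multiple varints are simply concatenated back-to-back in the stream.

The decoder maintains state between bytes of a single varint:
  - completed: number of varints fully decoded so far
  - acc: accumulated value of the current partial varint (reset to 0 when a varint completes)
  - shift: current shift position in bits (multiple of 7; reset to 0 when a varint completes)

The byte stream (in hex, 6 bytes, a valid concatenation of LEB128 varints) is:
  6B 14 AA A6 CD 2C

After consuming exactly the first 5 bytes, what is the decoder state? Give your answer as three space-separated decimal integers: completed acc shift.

Answer: 2 1266474 21

Derivation:
byte[0]=0x6B cont=0 payload=0x6B: varint #1 complete (value=107); reset -> completed=1 acc=0 shift=0
byte[1]=0x14 cont=0 payload=0x14: varint #2 complete (value=20); reset -> completed=2 acc=0 shift=0
byte[2]=0xAA cont=1 payload=0x2A: acc |= 42<<0 -> completed=2 acc=42 shift=7
byte[3]=0xA6 cont=1 payload=0x26: acc |= 38<<7 -> completed=2 acc=4906 shift=14
byte[4]=0xCD cont=1 payload=0x4D: acc |= 77<<14 -> completed=2 acc=1266474 shift=21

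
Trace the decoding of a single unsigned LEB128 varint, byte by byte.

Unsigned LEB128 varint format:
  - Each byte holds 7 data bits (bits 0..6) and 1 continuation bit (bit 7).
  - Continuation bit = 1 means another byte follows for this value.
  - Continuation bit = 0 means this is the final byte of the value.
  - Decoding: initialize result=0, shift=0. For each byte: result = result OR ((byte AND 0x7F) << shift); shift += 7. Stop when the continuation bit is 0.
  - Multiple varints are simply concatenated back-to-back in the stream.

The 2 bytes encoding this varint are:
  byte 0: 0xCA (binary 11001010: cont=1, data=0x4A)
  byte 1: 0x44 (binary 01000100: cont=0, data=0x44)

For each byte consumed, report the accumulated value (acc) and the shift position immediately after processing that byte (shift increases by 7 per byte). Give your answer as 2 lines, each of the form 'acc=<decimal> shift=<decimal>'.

byte 0=0xCA: payload=0x4A=74, contrib = 74<<0 = 74; acc -> 74, shift -> 7
byte 1=0x44: payload=0x44=68, contrib = 68<<7 = 8704; acc -> 8778, shift -> 14

Answer: acc=74 shift=7
acc=8778 shift=14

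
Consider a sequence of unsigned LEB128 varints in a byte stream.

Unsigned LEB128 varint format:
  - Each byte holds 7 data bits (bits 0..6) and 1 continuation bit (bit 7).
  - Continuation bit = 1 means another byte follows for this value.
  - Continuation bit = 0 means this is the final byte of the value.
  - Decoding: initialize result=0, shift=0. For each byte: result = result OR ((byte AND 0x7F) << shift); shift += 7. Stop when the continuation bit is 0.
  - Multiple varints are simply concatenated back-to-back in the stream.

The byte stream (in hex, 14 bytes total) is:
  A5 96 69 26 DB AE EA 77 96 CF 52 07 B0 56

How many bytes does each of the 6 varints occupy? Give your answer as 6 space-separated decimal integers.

Answer: 3 1 4 3 1 2

Derivation:
  byte[0]=0xA5 cont=1 payload=0x25=37: acc |= 37<<0 -> acc=37 shift=7
  byte[1]=0x96 cont=1 payload=0x16=22: acc |= 22<<7 -> acc=2853 shift=14
  byte[2]=0x69 cont=0 payload=0x69=105: acc |= 105<<14 -> acc=1723173 shift=21 [end]
Varint 1: bytes[0:3] = A5 96 69 -> value 1723173 (3 byte(s))
  byte[3]=0x26 cont=0 payload=0x26=38: acc |= 38<<0 -> acc=38 shift=7 [end]
Varint 2: bytes[3:4] = 26 -> value 38 (1 byte(s))
  byte[4]=0xDB cont=1 payload=0x5B=91: acc |= 91<<0 -> acc=91 shift=7
  byte[5]=0xAE cont=1 payload=0x2E=46: acc |= 46<<7 -> acc=5979 shift=14
  byte[6]=0xEA cont=1 payload=0x6A=106: acc |= 106<<14 -> acc=1742683 shift=21
  byte[7]=0x77 cont=0 payload=0x77=119: acc |= 119<<21 -> acc=251303771 shift=28 [end]
Varint 3: bytes[4:8] = DB AE EA 77 -> value 251303771 (4 byte(s))
  byte[8]=0x96 cont=1 payload=0x16=22: acc |= 22<<0 -> acc=22 shift=7
  byte[9]=0xCF cont=1 payload=0x4F=79: acc |= 79<<7 -> acc=10134 shift=14
  byte[10]=0x52 cont=0 payload=0x52=82: acc |= 82<<14 -> acc=1353622 shift=21 [end]
Varint 4: bytes[8:11] = 96 CF 52 -> value 1353622 (3 byte(s))
  byte[11]=0x07 cont=0 payload=0x07=7: acc |= 7<<0 -> acc=7 shift=7 [end]
Varint 5: bytes[11:12] = 07 -> value 7 (1 byte(s))
  byte[12]=0xB0 cont=1 payload=0x30=48: acc |= 48<<0 -> acc=48 shift=7
  byte[13]=0x56 cont=0 payload=0x56=86: acc |= 86<<7 -> acc=11056 shift=14 [end]
Varint 6: bytes[12:14] = B0 56 -> value 11056 (2 byte(s))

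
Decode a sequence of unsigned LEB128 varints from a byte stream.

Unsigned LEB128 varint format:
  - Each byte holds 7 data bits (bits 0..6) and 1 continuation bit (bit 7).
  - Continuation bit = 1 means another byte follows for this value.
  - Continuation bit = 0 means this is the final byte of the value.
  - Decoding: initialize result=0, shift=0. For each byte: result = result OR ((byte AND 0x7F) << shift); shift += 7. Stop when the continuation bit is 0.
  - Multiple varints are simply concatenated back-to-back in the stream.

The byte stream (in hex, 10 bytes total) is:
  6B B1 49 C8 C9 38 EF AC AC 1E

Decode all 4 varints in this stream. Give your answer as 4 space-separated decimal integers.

Answer: 107 9393 926920 63641199

Derivation:
  byte[0]=0x6B cont=0 payload=0x6B=107: acc |= 107<<0 -> acc=107 shift=7 [end]
Varint 1: bytes[0:1] = 6B -> value 107 (1 byte(s))
  byte[1]=0xB1 cont=1 payload=0x31=49: acc |= 49<<0 -> acc=49 shift=7
  byte[2]=0x49 cont=0 payload=0x49=73: acc |= 73<<7 -> acc=9393 shift=14 [end]
Varint 2: bytes[1:3] = B1 49 -> value 9393 (2 byte(s))
  byte[3]=0xC8 cont=1 payload=0x48=72: acc |= 72<<0 -> acc=72 shift=7
  byte[4]=0xC9 cont=1 payload=0x49=73: acc |= 73<<7 -> acc=9416 shift=14
  byte[5]=0x38 cont=0 payload=0x38=56: acc |= 56<<14 -> acc=926920 shift=21 [end]
Varint 3: bytes[3:6] = C8 C9 38 -> value 926920 (3 byte(s))
  byte[6]=0xEF cont=1 payload=0x6F=111: acc |= 111<<0 -> acc=111 shift=7
  byte[7]=0xAC cont=1 payload=0x2C=44: acc |= 44<<7 -> acc=5743 shift=14
  byte[8]=0xAC cont=1 payload=0x2C=44: acc |= 44<<14 -> acc=726639 shift=21
  byte[9]=0x1E cont=0 payload=0x1E=30: acc |= 30<<21 -> acc=63641199 shift=28 [end]
Varint 4: bytes[6:10] = EF AC AC 1E -> value 63641199 (4 byte(s))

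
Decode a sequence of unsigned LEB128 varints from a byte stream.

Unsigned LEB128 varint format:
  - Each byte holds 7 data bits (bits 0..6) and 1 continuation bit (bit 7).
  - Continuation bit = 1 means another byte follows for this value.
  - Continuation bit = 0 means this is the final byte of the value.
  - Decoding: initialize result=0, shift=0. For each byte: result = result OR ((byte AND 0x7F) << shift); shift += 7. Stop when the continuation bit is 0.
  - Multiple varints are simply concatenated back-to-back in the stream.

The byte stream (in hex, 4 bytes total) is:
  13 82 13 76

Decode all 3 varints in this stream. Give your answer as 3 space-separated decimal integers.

  byte[0]=0x13 cont=0 payload=0x13=19: acc |= 19<<0 -> acc=19 shift=7 [end]
Varint 1: bytes[0:1] = 13 -> value 19 (1 byte(s))
  byte[1]=0x82 cont=1 payload=0x02=2: acc |= 2<<0 -> acc=2 shift=7
  byte[2]=0x13 cont=0 payload=0x13=19: acc |= 19<<7 -> acc=2434 shift=14 [end]
Varint 2: bytes[1:3] = 82 13 -> value 2434 (2 byte(s))
  byte[3]=0x76 cont=0 payload=0x76=118: acc |= 118<<0 -> acc=118 shift=7 [end]
Varint 3: bytes[3:4] = 76 -> value 118 (1 byte(s))

Answer: 19 2434 118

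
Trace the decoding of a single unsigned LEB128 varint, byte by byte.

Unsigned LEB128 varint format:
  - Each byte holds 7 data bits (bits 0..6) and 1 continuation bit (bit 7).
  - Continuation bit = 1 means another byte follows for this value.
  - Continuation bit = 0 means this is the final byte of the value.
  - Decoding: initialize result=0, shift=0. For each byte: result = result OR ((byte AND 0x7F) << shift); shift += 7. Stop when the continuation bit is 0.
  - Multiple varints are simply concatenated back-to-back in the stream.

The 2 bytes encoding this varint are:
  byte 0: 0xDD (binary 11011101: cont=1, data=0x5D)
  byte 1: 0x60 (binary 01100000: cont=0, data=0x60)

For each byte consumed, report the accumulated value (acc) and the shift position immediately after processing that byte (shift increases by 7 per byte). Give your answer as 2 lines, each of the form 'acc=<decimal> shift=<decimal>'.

Answer: acc=93 shift=7
acc=12381 shift=14

Derivation:
byte 0=0xDD: payload=0x5D=93, contrib = 93<<0 = 93; acc -> 93, shift -> 7
byte 1=0x60: payload=0x60=96, contrib = 96<<7 = 12288; acc -> 12381, shift -> 14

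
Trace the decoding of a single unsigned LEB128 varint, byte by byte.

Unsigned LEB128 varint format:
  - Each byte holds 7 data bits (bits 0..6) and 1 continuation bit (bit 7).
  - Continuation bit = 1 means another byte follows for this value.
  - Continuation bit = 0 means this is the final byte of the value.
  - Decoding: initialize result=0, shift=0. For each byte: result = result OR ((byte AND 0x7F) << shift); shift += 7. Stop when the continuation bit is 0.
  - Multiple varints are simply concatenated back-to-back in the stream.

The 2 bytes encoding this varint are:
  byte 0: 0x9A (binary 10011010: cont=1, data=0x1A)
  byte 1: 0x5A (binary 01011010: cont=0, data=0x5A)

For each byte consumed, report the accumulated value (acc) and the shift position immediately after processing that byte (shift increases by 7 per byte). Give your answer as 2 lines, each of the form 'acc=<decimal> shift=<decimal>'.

Answer: acc=26 shift=7
acc=11546 shift=14

Derivation:
byte 0=0x9A: payload=0x1A=26, contrib = 26<<0 = 26; acc -> 26, shift -> 7
byte 1=0x5A: payload=0x5A=90, contrib = 90<<7 = 11520; acc -> 11546, shift -> 14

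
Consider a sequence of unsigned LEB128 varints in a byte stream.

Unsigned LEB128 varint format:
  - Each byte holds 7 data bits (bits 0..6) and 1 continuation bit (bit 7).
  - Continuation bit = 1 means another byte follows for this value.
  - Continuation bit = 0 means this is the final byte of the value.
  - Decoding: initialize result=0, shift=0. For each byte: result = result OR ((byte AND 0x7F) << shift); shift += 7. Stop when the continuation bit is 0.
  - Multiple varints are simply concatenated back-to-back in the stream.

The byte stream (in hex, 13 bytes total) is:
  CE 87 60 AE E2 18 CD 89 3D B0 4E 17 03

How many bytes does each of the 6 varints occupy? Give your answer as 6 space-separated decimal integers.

Answer: 3 3 3 2 1 1

Derivation:
  byte[0]=0xCE cont=1 payload=0x4E=78: acc |= 78<<0 -> acc=78 shift=7
  byte[1]=0x87 cont=1 payload=0x07=7: acc |= 7<<7 -> acc=974 shift=14
  byte[2]=0x60 cont=0 payload=0x60=96: acc |= 96<<14 -> acc=1573838 shift=21 [end]
Varint 1: bytes[0:3] = CE 87 60 -> value 1573838 (3 byte(s))
  byte[3]=0xAE cont=1 payload=0x2E=46: acc |= 46<<0 -> acc=46 shift=7
  byte[4]=0xE2 cont=1 payload=0x62=98: acc |= 98<<7 -> acc=12590 shift=14
  byte[5]=0x18 cont=0 payload=0x18=24: acc |= 24<<14 -> acc=405806 shift=21 [end]
Varint 2: bytes[3:6] = AE E2 18 -> value 405806 (3 byte(s))
  byte[6]=0xCD cont=1 payload=0x4D=77: acc |= 77<<0 -> acc=77 shift=7
  byte[7]=0x89 cont=1 payload=0x09=9: acc |= 9<<7 -> acc=1229 shift=14
  byte[8]=0x3D cont=0 payload=0x3D=61: acc |= 61<<14 -> acc=1000653 shift=21 [end]
Varint 3: bytes[6:9] = CD 89 3D -> value 1000653 (3 byte(s))
  byte[9]=0xB0 cont=1 payload=0x30=48: acc |= 48<<0 -> acc=48 shift=7
  byte[10]=0x4E cont=0 payload=0x4E=78: acc |= 78<<7 -> acc=10032 shift=14 [end]
Varint 4: bytes[9:11] = B0 4E -> value 10032 (2 byte(s))
  byte[11]=0x17 cont=0 payload=0x17=23: acc |= 23<<0 -> acc=23 shift=7 [end]
Varint 5: bytes[11:12] = 17 -> value 23 (1 byte(s))
  byte[12]=0x03 cont=0 payload=0x03=3: acc |= 3<<0 -> acc=3 shift=7 [end]
Varint 6: bytes[12:13] = 03 -> value 3 (1 byte(s))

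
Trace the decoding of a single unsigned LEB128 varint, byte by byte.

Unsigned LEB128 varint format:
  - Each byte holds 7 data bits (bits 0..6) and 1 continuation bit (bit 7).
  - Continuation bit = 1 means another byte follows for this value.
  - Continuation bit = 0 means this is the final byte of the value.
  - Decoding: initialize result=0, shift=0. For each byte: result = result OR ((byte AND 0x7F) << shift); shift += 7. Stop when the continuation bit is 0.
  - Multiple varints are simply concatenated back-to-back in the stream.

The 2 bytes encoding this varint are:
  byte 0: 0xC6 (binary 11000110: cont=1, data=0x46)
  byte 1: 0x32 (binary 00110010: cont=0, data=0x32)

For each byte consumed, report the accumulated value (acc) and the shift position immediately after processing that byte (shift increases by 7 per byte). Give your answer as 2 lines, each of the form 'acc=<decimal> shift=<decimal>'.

Answer: acc=70 shift=7
acc=6470 shift=14

Derivation:
byte 0=0xC6: payload=0x46=70, contrib = 70<<0 = 70; acc -> 70, shift -> 7
byte 1=0x32: payload=0x32=50, contrib = 50<<7 = 6400; acc -> 6470, shift -> 14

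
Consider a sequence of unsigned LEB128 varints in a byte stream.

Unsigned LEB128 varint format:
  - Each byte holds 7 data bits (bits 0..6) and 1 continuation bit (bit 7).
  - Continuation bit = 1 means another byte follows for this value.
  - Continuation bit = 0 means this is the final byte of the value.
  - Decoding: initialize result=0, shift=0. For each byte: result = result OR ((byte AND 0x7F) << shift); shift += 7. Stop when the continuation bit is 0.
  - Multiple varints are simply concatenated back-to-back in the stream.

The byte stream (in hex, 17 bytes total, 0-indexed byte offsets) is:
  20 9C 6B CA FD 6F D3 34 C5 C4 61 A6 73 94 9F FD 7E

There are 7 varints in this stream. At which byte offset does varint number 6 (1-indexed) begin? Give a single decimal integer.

Answer: 11

Derivation:
  byte[0]=0x20 cont=0 payload=0x20=32: acc |= 32<<0 -> acc=32 shift=7 [end]
Varint 1: bytes[0:1] = 20 -> value 32 (1 byte(s))
  byte[1]=0x9C cont=1 payload=0x1C=28: acc |= 28<<0 -> acc=28 shift=7
  byte[2]=0x6B cont=0 payload=0x6B=107: acc |= 107<<7 -> acc=13724 shift=14 [end]
Varint 2: bytes[1:3] = 9C 6B -> value 13724 (2 byte(s))
  byte[3]=0xCA cont=1 payload=0x4A=74: acc |= 74<<0 -> acc=74 shift=7
  byte[4]=0xFD cont=1 payload=0x7D=125: acc |= 125<<7 -> acc=16074 shift=14
  byte[5]=0x6F cont=0 payload=0x6F=111: acc |= 111<<14 -> acc=1834698 shift=21 [end]
Varint 3: bytes[3:6] = CA FD 6F -> value 1834698 (3 byte(s))
  byte[6]=0xD3 cont=1 payload=0x53=83: acc |= 83<<0 -> acc=83 shift=7
  byte[7]=0x34 cont=0 payload=0x34=52: acc |= 52<<7 -> acc=6739 shift=14 [end]
Varint 4: bytes[6:8] = D3 34 -> value 6739 (2 byte(s))
  byte[8]=0xC5 cont=1 payload=0x45=69: acc |= 69<<0 -> acc=69 shift=7
  byte[9]=0xC4 cont=1 payload=0x44=68: acc |= 68<<7 -> acc=8773 shift=14
  byte[10]=0x61 cont=0 payload=0x61=97: acc |= 97<<14 -> acc=1598021 shift=21 [end]
Varint 5: bytes[8:11] = C5 C4 61 -> value 1598021 (3 byte(s))
  byte[11]=0xA6 cont=1 payload=0x26=38: acc |= 38<<0 -> acc=38 shift=7
  byte[12]=0x73 cont=0 payload=0x73=115: acc |= 115<<7 -> acc=14758 shift=14 [end]
Varint 6: bytes[11:13] = A6 73 -> value 14758 (2 byte(s))
  byte[13]=0x94 cont=1 payload=0x14=20: acc |= 20<<0 -> acc=20 shift=7
  byte[14]=0x9F cont=1 payload=0x1F=31: acc |= 31<<7 -> acc=3988 shift=14
  byte[15]=0xFD cont=1 payload=0x7D=125: acc |= 125<<14 -> acc=2051988 shift=21
  byte[16]=0x7E cont=0 payload=0x7E=126: acc |= 126<<21 -> acc=266293140 shift=28 [end]
Varint 7: bytes[13:17] = 94 9F FD 7E -> value 266293140 (4 byte(s))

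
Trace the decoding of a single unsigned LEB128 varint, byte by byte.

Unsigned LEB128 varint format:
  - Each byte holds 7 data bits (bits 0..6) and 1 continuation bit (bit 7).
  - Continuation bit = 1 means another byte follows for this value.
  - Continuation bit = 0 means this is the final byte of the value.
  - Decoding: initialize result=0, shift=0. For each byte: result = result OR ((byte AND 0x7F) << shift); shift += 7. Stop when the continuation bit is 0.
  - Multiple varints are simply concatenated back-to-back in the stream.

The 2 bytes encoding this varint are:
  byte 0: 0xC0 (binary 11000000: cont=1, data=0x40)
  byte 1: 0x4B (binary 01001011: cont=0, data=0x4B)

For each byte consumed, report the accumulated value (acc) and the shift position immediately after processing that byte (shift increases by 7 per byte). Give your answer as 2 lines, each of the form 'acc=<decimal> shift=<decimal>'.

byte 0=0xC0: payload=0x40=64, contrib = 64<<0 = 64; acc -> 64, shift -> 7
byte 1=0x4B: payload=0x4B=75, contrib = 75<<7 = 9600; acc -> 9664, shift -> 14

Answer: acc=64 shift=7
acc=9664 shift=14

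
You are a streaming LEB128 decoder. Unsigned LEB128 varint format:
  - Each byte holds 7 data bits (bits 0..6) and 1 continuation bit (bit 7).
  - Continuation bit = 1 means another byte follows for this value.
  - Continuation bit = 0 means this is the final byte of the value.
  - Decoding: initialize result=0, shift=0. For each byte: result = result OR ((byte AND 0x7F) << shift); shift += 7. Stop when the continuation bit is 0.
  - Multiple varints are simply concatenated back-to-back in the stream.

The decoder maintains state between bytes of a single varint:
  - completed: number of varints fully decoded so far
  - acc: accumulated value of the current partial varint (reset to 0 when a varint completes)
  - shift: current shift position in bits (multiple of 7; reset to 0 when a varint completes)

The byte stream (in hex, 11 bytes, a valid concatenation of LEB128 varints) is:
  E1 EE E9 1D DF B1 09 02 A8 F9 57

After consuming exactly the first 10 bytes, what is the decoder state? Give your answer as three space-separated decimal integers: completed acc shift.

byte[0]=0xE1 cont=1 payload=0x61: acc |= 97<<0 -> completed=0 acc=97 shift=7
byte[1]=0xEE cont=1 payload=0x6E: acc |= 110<<7 -> completed=0 acc=14177 shift=14
byte[2]=0xE9 cont=1 payload=0x69: acc |= 105<<14 -> completed=0 acc=1734497 shift=21
byte[3]=0x1D cont=0 payload=0x1D: varint #1 complete (value=62551905); reset -> completed=1 acc=0 shift=0
byte[4]=0xDF cont=1 payload=0x5F: acc |= 95<<0 -> completed=1 acc=95 shift=7
byte[5]=0xB1 cont=1 payload=0x31: acc |= 49<<7 -> completed=1 acc=6367 shift=14
byte[6]=0x09 cont=0 payload=0x09: varint #2 complete (value=153823); reset -> completed=2 acc=0 shift=0
byte[7]=0x02 cont=0 payload=0x02: varint #3 complete (value=2); reset -> completed=3 acc=0 shift=0
byte[8]=0xA8 cont=1 payload=0x28: acc |= 40<<0 -> completed=3 acc=40 shift=7
byte[9]=0xF9 cont=1 payload=0x79: acc |= 121<<7 -> completed=3 acc=15528 shift=14

Answer: 3 15528 14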